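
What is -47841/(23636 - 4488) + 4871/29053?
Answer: -1296654665/556306844 ≈ -2.3308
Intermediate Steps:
-47841/(23636 - 4488) + 4871/29053 = -47841/19148 + 4871*(1/29053) = -47841*1/19148 + 4871/29053 = -47841/19148 + 4871/29053 = -1296654665/556306844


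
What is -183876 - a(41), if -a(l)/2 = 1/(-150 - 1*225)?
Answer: -68953502/375 ≈ -1.8388e+5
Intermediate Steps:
a(l) = 2/375 (a(l) = -2/(-150 - 1*225) = -2/(-150 - 225) = -2/(-375) = -2*(-1/375) = 2/375)
-183876 - a(41) = -183876 - 1*2/375 = -183876 - 2/375 = -68953502/375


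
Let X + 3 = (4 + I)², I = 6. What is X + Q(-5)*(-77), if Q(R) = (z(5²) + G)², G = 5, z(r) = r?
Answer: -69203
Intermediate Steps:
X = 97 (X = -3 + (4 + 6)² = -3 + 10² = -3 + 100 = 97)
Q(R) = 900 (Q(R) = (5² + 5)² = (25 + 5)² = 30² = 900)
X + Q(-5)*(-77) = 97 + 900*(-77) = 97 - 69300 = -69203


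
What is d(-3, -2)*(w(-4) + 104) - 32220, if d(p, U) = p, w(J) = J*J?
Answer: -32580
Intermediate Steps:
w(J) = J²
d(-3, -2)*(w(-4) + 104) - 32220 = -3*((-4)² + 104) - 32220 = -3*(16 + 104) - 32220 = -3*120 - 32220 = -360 - 32220 = -32580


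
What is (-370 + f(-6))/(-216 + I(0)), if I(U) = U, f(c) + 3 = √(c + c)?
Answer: 373/216 - I*√3/108 ≈ 1.7269 - 0.016037*I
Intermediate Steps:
f(c) = -3 + √2*√c (f(c) = -3 + √(c + c) = -3 + √(2*c) = -3 + √2*√c)
(-370 + f(-6))/(-216 + I(0)) = (-370 + (-3 + √2*√(-6)))/(-216 + 0) = (-370 + (-3 + √2*(I*√6)))/(-216) = (-370 + (-3 + 2*I*√3))*(-1/216) = (-373 + 2*I*√3)*(-1/216) = 373/216 - I*√3/108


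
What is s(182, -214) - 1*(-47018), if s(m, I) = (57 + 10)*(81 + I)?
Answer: 38107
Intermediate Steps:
s(m, I) = 5427 + 67*I (s(m, I) = 67*(81 + I) = 5427 + 67*I)
s(182, -214) - 1*(-47018) = (5427 + 67*(-214)) - 1*(-47018) = (5427 - 14338) + 47018 = -8911 + 47018 = 38107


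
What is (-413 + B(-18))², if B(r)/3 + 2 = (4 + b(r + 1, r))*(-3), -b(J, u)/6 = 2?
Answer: 120409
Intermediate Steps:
b(J, u) = -12 (b(J, u) = -6*2 = -12)
B(r) = 66 (B(r) = -6 + 3*((4 - 12)*(-3)) = -6 + 3*(-8*(-3)) = -6 + 3*24 = -6 + 72 = 66)
(-413 + B(-18))² = (-413 + 66)² = (-347)² = 120409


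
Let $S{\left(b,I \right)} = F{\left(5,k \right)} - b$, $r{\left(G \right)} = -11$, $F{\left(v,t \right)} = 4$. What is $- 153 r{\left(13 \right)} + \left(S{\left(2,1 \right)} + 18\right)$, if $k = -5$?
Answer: $1703$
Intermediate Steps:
$S{\left(b,I \right)} = 4 - b$
$- 153 r{\left(13 \right)} + \left(S{\left(2,1 \right)} + 18\right) = \left(-153\right) \left(-11\right) + \left(\left(4 - 2\right) + 18\right) = 1683 + \left(\left(4 - 2\right) + 18\right) = 1683 + \left(2 + 18\right) = 1683 + 20 = 1703$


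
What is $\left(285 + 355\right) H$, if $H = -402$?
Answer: $-257280$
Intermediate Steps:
$\left(285 + 355\right) H = \left(285 + 355\right) \left(-402\right) = 640 \left(-402\right) = -257280$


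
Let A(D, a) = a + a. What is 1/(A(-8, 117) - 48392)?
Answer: -1/48158 ≈ -2.0765e-5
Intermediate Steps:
A(D, a) = 2*a
1/(A(-8, 117) - 48392) = 1/(2*117 - 48392) = 1/(234 - 48392) = 1/(-48158) = -1/48158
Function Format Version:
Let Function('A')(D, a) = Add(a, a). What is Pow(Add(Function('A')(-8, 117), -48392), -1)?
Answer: Rational(-1, 48158) ≈ -2.0765e-5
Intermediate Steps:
Function('A')(D, a) = Mul(2, a)
Pow(Add(Function('A')(-8, 117), -48392), -1) = Pow(Add(Mul(2, 117), -48392), -1) = Pow(Add(234, -48392), -1) = Pow(-48158, -1) = Rational(-1, 48158)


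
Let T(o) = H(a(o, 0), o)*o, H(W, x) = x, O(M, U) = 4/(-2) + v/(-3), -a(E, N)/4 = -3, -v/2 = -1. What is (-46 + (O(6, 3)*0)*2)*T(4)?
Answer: -736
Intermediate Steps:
v = 2 (v = -2*(-1) = 2)
a(E, N) = 12 (a(E, N) = -4*(-3) = 12)
O(M, U) = -8/3 (O(M, U) = 4/(-2) + 2/(-3) = 4*(-1/2) + 2*(-1/3) = -2 - 2/3 = -8/3)
T(o) = o**2 (T(o) = o*o = o**2)
(-46 + (O(6, 3)*0)*2)*T(4) = (-46 - 8/3*0*2)*4**2 = (-46 + 0*2)*16 = (-46 + 0)*16 = -46*16 = -736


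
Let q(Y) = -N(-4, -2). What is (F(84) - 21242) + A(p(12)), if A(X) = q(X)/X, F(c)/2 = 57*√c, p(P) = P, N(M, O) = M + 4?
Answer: -21242 + 228*√21 ≈ -20197.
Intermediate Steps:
N(M, O) = 4 + M
F(c) = 114*√c (F(c) = 2*(57*√c) = 114*√c)
q(Y) = 0 (q(Y) = -(4 - 4) = -1*0 = 0)
A(X) = 0 (A(X) = 0/X = 0)
(F(84) - 21242) + A(p(12)) = (114*√84 - 21242) + 0 = (114*(2*√21) - 21242) + 0 = (228*√21 - 21242) + 0 = (-21242 + 228*√21) + 0 = -21242 + 228*√21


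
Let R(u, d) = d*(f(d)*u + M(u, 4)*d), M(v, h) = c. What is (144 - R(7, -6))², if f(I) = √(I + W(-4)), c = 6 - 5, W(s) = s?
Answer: -5976 + 9072*I*√10 ≈ -5976.0 + 28688.0*I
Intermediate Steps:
c = 1
M(v, h) = 1
f(I) = √(-4 + I) (f(I) = √(I - 4) = √(-4 + I))
R(u, d) = d*(d + u*√(-4 + d)) (R(u, d) = d*(√(-4 + d)*u + 1*d) = d*(u*√(-4 + d) + d) = d*(d + u*√(-4 + d)))
(144 - R(7, -6))² = (144 - (-6)*(-6 + 7*√(-4 - 6)))² = (144 - (-6)*(-6 + 7*√(-10)))² = (144 - (-6)*(-6 + 7*(I*√10)))² = (144 - (-6)*(-6 + 7*I*√10))² = (144 - (36 - 42*I*√10))² = (144 + (-36 + 42*I*√10))² = (108 + 42*I*√10)²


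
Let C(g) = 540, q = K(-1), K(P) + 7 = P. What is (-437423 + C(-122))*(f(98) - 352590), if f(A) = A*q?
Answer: 154383093242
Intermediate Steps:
K(P) = -7 + P
q = -8 (q = -7 - 1 = -8)
f(A) = -8*A (f(A) = A*(-8) = -8*A)
(-437423 + C(-122))*(f(98) - 352590) = (-437423 + 540)*(-8*98 - 352590) = -436883*(-784 - 352590) = -436883*(-353374) = 154383093242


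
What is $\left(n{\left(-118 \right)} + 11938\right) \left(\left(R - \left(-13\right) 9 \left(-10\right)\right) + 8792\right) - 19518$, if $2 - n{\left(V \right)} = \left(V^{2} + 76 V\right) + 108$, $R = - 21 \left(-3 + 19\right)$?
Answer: $50079018$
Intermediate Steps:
$R = -336$ ($R = \left(-21\right) 16 = -336$)
$n{\left(V \right)} = -106 - V^{2} - 76 V$ ($n{\left(V \right)} = 2 - \left(\left(V^{2} + 76 V\right) + 108\right) = 2 - \left(108 + V^{2} + 76 V\right) = -106 - V^{2} - 76 V$)
$\left(n{\left(-118 \right)} + 11938\right) \left(\left(R - \left(-13\right) 9 \left(-10\right)\right) + 8792\right) - 19518 = \left(\left(-106 - \left(-118\right)^{2} - -8968\right) + 11938\right) \left(\left(-336 - \left(-13\right) 9 \left(-10\right)\right) + 8792\right) - 19518 = \left(\left(-106 - 13924 + 8968\right) + 11938\right) \left(\left(-336 - \left(-117\right) \left(-10\right)\right) + 8792\right) - 19518 = \left(\left(-106 - 13924 + 8968\right) + 11938\right) \left(\left(-336 - 1170\right) + 8792\right) - 19518 = \left(-5062 + 11938\right) \left(\left(-336 - 1170\right) + 8792\right) - 19518 = 6876 \left(-1506 + 8792\right) - 19518 = 6876 \cdot 7286 - 19518 = 50098536 - 19518 = 50079018$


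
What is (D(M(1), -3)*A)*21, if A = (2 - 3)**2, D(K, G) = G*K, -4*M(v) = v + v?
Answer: 63/2 ≈ 31.500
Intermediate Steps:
M(v) = -v/2 (M(v) = -(v + v)/4 = -v/2)
A = 1 (A = (-1)**2 = 1)
(D(M(1), -3)*A)*21 = (-(-3)/2*1)*21 = (-3*(-1/2)*1)*21 = ((3/2)*1)*21 = (3/2)*21 = 63/2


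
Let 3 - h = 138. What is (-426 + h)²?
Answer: 314721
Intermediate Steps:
h = -135 (h = 3 - 1*138 = 3 - 138 = -135)
(-426 + h)² = (-426 - 135)² = (-561)² = 314721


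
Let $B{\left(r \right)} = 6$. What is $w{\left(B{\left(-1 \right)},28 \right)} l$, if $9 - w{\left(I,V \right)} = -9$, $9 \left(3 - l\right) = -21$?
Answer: $96$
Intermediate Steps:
$l = \frac{16}{3}$ ($l = 3 - - \frac{7}{3} = 3 + \frac{7}{3} = \frac{16}{3} \approx 5.3333$)
$w{\left(I,V \right)} = 18$ ($w{\left(I,V \right)} = 9 - -9 = 9 + 9 = 18$)
$w{\left(B{\left(-1 \right)},28 \right)} l = 18 \cdot \frac{16}{3} = 96$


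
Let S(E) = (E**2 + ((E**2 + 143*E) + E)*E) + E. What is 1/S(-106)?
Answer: 1/438098 ≈ 2.2826e-6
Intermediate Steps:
S(E) = E + E**2 + E*(E**2 + 144*E) (S(E) = (E**2 + (E**2 + 144*E)*E) + E = (E**2 + E*(E**2 + 144*E)) + E = E + E**2 + E*(E**2 + 144*E))
1/S(-106) = 1/(-106*(1 + (-106)**2 + 145*(-106))) = 1/(-106*(1 + 11236 - 15370)) = 1/(-106*(-4133)) = 1/438098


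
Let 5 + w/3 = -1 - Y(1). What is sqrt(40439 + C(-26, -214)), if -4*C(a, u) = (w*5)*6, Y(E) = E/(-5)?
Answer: sqrt(162278)/2 ≈ 201.42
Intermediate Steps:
Y(E) = -E/5 (Y(E) = E*(-1/5) = -E/5)
w = -87/5 (w = -15 + 3*(-1 - (-1)/5) = -15 + 3*(-1 - 1*(-1/5)) = -15 + 3*(-1 + 1/5) = -15 + 3*(-4/5) = -15 - 12/5 = -87/5 ≈ -17.400)
C(a, u) = 261/2 (C(a, u) = -(-87/5*5)*6/4 = -(-87)*6/4 = -1/4*(-522) = 261/2)
sqrt(40439 + C(-26, -214)) = sqrt(40439 + 261/2) = sqrt(81139/2) = sqrt(162278)/2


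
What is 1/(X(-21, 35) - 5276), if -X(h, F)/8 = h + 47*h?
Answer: 1/2788 ≈ 0.00035868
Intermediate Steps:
X(h, F) = -384*h (X(h, F) = -8*(h + 47*h) = -384*h)
1/(X(-21, 35) - 5276) = 1/(-384*(-21) - 5276) = 1/(8064 - 5276) = 1/2788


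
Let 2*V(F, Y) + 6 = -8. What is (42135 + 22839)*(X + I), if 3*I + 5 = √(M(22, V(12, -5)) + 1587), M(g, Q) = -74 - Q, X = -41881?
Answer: -2721284384 + 86632*√95 ≈ -2.7204e+9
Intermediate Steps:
V(F, Y) = -7 (V(F, Y) = -3 + (½)*(-8) = -3 - 4 = -7)
I = -5/3 + 4*√95/3 (I = -5/3 + √((-74 - 1*(-7)) + 1587)/3 = -5/3 + √((-74 + 7) + 1587)/3 = -5/3 + √(-67 + 1587)/3 = -5/3 + √1520/3 = -5/3 + (4*√95)/3 = -5/3 + 4*√95/3 ≈ 11.329)
(42135 + 22839)*(X + I) = (42135 + 22839)*(-41881 + (-5/3 + 4*√95/3)) = 64974*(-125648/3 + 4*√95/3) = -2721284384 + 86632*√95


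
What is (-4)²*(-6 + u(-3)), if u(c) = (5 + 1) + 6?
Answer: 96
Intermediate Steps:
u(c) = 12 (u(c) = 6 + 6 = 12)
(-4)²*(-6 + u(-3)) = (-4)²*(-6 + 12) = 16*6 = 96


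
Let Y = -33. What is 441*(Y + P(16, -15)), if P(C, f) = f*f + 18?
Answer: 92610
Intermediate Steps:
P(C, f) = 18 + f² (P(C, f) = f² + 18 = 18 + f²)
441*(Y + P(16, -15)) = 441*(-33 + (18 + (-15)²)) = 441*(-33 + (18 + 225)) = 441*(-33 + 243) = 441*210 = 92610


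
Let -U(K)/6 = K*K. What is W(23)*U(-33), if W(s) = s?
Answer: -150282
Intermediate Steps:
U(K) = -6*K**2 (U(K) = -6*K*K = -6*K**2)
W(23)*U(-33) = 23*(-6*(-33)**2) = 23*(-6*1089) = 23*(-6534) = -150282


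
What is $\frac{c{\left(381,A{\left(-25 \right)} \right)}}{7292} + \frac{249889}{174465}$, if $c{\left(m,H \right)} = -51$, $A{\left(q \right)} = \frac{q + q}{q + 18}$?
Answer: $\frac{1813292873}{1272198780} \approx 1.4253$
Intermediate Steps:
$A{\left(q \right)} = \frac{2 q}{18 + q}$
$\frac{c{\left(381,A{\left(-25 \right)} \right)}}{7292} + \frac{249889}{174465} = - \frac{51}{7292} + \frac{249889}{174465} = \frac{1813292873}{1272198780}$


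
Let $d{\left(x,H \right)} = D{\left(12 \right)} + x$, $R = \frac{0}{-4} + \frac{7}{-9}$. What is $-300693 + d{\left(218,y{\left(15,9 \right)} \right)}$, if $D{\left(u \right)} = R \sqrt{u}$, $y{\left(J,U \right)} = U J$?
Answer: $-300475 - \frac{14 \sqrt{3}}{9} \approx -3.0048 \cdot 10^{5}$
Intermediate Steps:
$R = - \frac{7}{9}$ ($R = 0 \left(- \frac{1}{4}\right) + 7 \left(- \frac{1}{9}\right) = 0 - \frac{7}{9} = - \frac{7}{9} \approx -0.77778$)
$y{\left(J,U \right)} = J U$
$D{\left(u \right)} = - \frac{7 \sqrt{u}}{9}$
$d{\left(x,H \right)} = x - \frac{14 \sqrt{3}}{9}$ ($d{\left(x,H \right)} = - \frac{7 \sqrt{12}}{9} + x = - \frac{7 \cdot 2 \sqrt{3}}{9} + x = - \frac{14 \sqrt{3}}{9} + x = x - \frac{14 \sqrt{3}}{9}$)
$-300693 + d{\left(218,y{\left(15,9 \right)} \right)} = -300693 + \left(218 - \frac{14 \sqrt{3}}{9}\right) = -300475 - \frac{14 \sqrt{3}}{9}$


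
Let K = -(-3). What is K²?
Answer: 9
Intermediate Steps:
K = 3 (K = -1*(-3) = 3)
K² = 3² = 9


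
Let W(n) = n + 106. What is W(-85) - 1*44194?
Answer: -44173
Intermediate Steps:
W(n) = 106 + n
W(-85) - 1*44194 = (106 - 85) - 1*44194 = 21 - 44194 = -44173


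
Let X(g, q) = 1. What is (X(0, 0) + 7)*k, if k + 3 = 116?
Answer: 904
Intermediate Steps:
k = 113 (k = -3 + 116 = 113)
(X(0, 0) + 7)*k = (1 + 7)*113 = 8*113 = 904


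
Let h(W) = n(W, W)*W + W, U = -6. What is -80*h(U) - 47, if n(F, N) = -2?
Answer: -527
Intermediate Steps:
h(W) = -W (h(W) = -2*W + W = -W)
-80*h(U) - 47 = -(-80)*(-6) - 47 = -80*6 - 47 = -480 - 47 = -527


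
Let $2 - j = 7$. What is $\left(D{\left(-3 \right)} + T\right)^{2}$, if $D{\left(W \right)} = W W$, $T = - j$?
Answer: $196$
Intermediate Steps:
$j = -5$ ($j = 2 - 7 = -5$)
$T = 5$ ($T = \left(-1\right) \left(-5\right) = 5$)
$D{\left(W \right)} = W^{2}$
$\left(D{\left(-3 \right)} + T\right)^{2} = \left(\left(-3\right)^{2} + 5\right)^{2} = \left(9 + 5\right)^{2} = 14^{2} = 196$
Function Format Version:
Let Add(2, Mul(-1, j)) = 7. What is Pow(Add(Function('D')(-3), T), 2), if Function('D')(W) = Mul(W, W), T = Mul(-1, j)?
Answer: 196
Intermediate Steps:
j = -5 (j = Add(2, Mul(-1, 7)) = Add(2, -7) = -5)
T = 5 (T = Mul(-1, -5) = 5)
Function('D')(W) = Pow(W, 2)
Pow(Add(Function('D')(-3), T), 2) = Pow(Add(Pow(-3, 2), 5), 2) = Pow(Add(9, 5), 2) = Pow(14, 2) = 196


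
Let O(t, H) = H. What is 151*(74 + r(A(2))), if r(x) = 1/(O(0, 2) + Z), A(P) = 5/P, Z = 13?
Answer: 167761/15 ≈ 11184.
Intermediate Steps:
r(x) = 1/15 (r(x) = 1/(2 + 13) = 1/15)
151*(74 + r(A(2))) = 151*(74 + 1/15) = 151*(1111/15) = 167761/15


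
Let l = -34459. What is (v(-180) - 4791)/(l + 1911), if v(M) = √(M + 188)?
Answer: 4791/32548 - √2/16274 ≈ 0.14711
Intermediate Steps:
v(M) = √(188 + M)
(v(-180) - 4791)/(l + 1911) = (√(188 - 180) - 4791)/(-34459 + 1911) = (√8 - 4791)/(-32548) = (2*√2 - 4791)*(-1/32548) = (-4791 + 2*√2)*(-1/32548) = 4791/32548 - √2/16274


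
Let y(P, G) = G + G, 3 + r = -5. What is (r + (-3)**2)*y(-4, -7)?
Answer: -14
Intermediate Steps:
r = -8 (r = -3 - 5 = -8)
y(P, G) = 2*G
(r + (-3)**2)*y(-4, -7) = (-8 + (-3)**2)*(2*(-7)) = (-8 + 9)*(-14) = 1*(-14) = -14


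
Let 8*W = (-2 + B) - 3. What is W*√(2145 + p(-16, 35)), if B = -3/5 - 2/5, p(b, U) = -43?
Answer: -3*√2102/4 ≈ -34.386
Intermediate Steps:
B = -1 (B = -3*⅕ - 2*⅕ = -⅗ - ⅖ = -1)
W = -¾ (W = ((-2 - 1) - 3)/8 = (-3 - 3)/8 = (⅛)*(-6) = -¾ ≈ -0.75000)
W*√(2145 + p(-16, 35)) = -3*√(2145 - 43)/4 = -3*√2102/4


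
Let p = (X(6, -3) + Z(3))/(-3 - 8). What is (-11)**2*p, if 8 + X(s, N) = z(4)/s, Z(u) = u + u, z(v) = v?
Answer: 44/3 ≈ 14.667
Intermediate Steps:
Z(u) = 2*u
X(s, N) = -8 + 4/s
p = 4/33 (p = ((-8 + 4/6) + 2*3)/(-3 - 8) = ((-8 + 4*(1/6)) + 6)/(-11) = ((-8 + 2/3) + 6)*(-1/11) = (-22/3 + 6)*(-1/11) = -4/3*(-1/11) = 4/33 ≈ 0.12121)
(-11)**2*p = (-11)**2*(4/33) = 121*(4/33) = 44/3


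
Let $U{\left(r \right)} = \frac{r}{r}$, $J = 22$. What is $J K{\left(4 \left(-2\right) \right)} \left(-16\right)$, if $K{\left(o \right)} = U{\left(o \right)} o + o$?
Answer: $5632$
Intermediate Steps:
$U{\left(r \right)} = 1$
$K{\left(o \right)} = 2 o$ ($K{\left(o \right)} = 1 o + o = o + o = 2 o$)
$J K{\left(4 \left(-2\right) \right)} \left(-16\right) = 22 \cdot 2 \cdot 4 \left(-2\right) \left(-16\right) = 22 \cdot 2 \left(-8\right) \left(-16\right) = 22 \left(-16\right) \left(-16\right) = \left(-352\right) \left(-16\right) = 5632$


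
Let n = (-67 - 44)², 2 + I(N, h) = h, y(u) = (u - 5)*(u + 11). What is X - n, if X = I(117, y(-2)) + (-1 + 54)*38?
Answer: -10372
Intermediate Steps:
y(u) = (-5 + u)*(11 + u)
I(N, h) = -2 + h
n = 12321 (n = (-111)² = 12321)
X = 1949 (X = (-2 + (-55 + (-2)² + 6*(-2))) + (-1 + 54)*38 = (-2 + (-55 + 4 - 12)) + 53*38 = (-2 - 63) + 2014 = -65 + 2014 = 1949)
X - n = 1949 - 1*12321 = 1949 - 12321 = -10372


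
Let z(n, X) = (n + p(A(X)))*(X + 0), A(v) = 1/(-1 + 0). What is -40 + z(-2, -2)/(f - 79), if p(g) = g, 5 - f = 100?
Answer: -1161/29 ≈ -40.034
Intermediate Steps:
f = -95 (f = 5 - 1*100 = 5 - 100 = -95)
A(v) = -1 (A(v) = 1/(-1) = -1)
z(n, X) = X*(-1 + n) (z(n, X) = (n - 1)*(X + 0) = (-1 + n)*X = X*(-1 + n))
-40 + z(-2, -2)/(f - 79) = -40 + (-2*(-1 - 2))/(-95 - 79) = -40 - 2*(-3)/(-174) = -40 + 6*(-1/174) = -40 - 1/29 = -1161/29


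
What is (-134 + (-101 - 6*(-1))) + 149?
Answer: -80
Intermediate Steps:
(-134 + (-101 - 6*(-1))) + 149 = (-134 + (-101 - (-6))) + 149 = (-134 + (-101 - 1*(-6))) + 149 = (-134 + (-101 + 6)) + 149 = (-134 - 95) + 149 = -229 + 149 = -80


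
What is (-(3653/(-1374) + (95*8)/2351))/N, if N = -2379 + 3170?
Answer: 1077709/365020962 ≈ 0.0029525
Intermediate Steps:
N = 791
(-(3653/(-1374) + (95*8)/2351))/N = -(3653/(-1374) + (95*8)/2351)/791 = -(3653*(-1/1374) + 760*(1/2351))*(1/791) = -(-3653/1374 + 760/2351)*(1/791) = -1*(-7543963/3230274)*(1/791) = (7543963/3230274)*(1/791) = 1077709/365020962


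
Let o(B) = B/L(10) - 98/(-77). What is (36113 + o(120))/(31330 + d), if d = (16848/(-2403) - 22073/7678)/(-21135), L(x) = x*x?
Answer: 521595301266594/452481437971669 ≈ 1.1527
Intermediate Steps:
L(x) = x²
o(B) = 14/11 + B/100 (o(B) = B/(10²) - 98/(-77) = B/100 - 98*(-1/77) = B*(1/100) + 14/11 = B/100 + 14/11 = 14/11 + B/100)
d = 6755569/14442433170 (d = (16848*(-1/2403) - 22073*1/7678)*(-1/21135) = (-624/89 - 22073/7678)*(-1/21135) = -6755569/683342*(-1/21135) = 6755569/14442433170 ≈ 0.00046776)
(36113 + o(120))/(31330 + d) = (36113 + (14/11 + (1/100)*120))/(31330 + 6755569/14442433170) = (36113 + (14/11 + 6/5))/(452481437971669/14442433170) = (36113 + 136/55)*(14442433170/452481437971669) = (1986351/55)*(14442433170/452481437971669) = 521595301266594/452481437971669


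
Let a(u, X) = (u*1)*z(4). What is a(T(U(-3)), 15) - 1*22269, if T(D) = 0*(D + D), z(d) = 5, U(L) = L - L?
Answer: -22269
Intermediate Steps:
U(L) = 0
T(D) = 0 (T(D) = 0*(2*D) = 0)
a(u, X) = 5*u (a(u, X) = (u*1)*5 = u*5 = 5*u)
a(T(U(-3)), 15) - 1*22269 = 5*0 - 1*22269 = 0 - 22269 = -22269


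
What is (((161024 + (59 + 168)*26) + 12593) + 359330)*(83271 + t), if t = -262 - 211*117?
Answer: 31426751378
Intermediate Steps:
t = -24949 (t = -262 - 24687 = -24949)
(((161024 + (59 + 168)*26) + 12593) + 359330)*(83271 + t) = (((161024 + (59 + 168)*26) + 12593) + 359330)*(83271 - 24949) = (((161024 + 227*26) + 12593) + 359330)*58322 = (((161024 + 5902) + 12593) + 359330)*58322 = ((166926 + 12593) + 359330)*58322 = (179519 + 359330)*58322 = 538849*58322 = 31426751378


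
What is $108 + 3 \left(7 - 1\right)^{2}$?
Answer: $216$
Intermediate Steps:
$108 + 3 \left(7 - 1\right)^{2} = 108 + 3 \cdot 6^{2} = 108 + 3 \cdot 36 = 108 + 108 = 216$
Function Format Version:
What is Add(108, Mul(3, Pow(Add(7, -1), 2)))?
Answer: 216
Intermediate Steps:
Add(108, Mul(3, Pow(Add(7, -1), 2))) = Add(108, Mul(3, Pow(6, 2))) = Add(108, Mul(3, 36)) = Add(108, 108) = 216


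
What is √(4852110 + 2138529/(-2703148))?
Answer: 3*√984844616430441893/1351574 ≈ 2202.8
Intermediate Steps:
√(4852110 + 2138529/(-2703148)) = √(4852110 + 2138529*(-1/2703148)) = √(4852110 - 2138529/2703148) = √(13115969303751/2703148) = 3*√984844616430441893/1351574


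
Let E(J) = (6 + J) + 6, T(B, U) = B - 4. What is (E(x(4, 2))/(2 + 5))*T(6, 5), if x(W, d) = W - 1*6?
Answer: 20/7 ≈ 2.8571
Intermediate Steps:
T(B, U) = -4 + B
x(W, d) = -6 + W (x(W, d) = W - 6 = -6 + W)
E(J) = 12 + J
(E(x(4, 2))/(2 + 5))*T(6, 5) = ((12 + (-6 + 4))/(2 + 5))*(-4 + 6) = ((12 - 2)/7)*2 = (10*(⅐))*2 = (10/7)*2 = 20/7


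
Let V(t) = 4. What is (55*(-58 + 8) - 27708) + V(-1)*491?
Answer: -28494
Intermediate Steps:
(55*(-58 + 8) - 27708) + V(-1)*491 = (55*(-58 + 8) - 27708) + 4*491 = (55*(-50) - 27708) + 1964 = (-2750 - 27708) + 1964 = -30458 + 1964 = -28494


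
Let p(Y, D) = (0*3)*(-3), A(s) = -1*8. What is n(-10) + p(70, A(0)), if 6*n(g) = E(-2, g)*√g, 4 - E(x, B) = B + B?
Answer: 4*I*√10 ≈ 12.649*I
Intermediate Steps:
A(s) = -8
p(Y, D) = 0 (p(Y, D) = 0*(-3) = 0)
E(x, B) = 4 - 2*B (E(x, B) = 4 - (B + B) = 4 - 2*B)
n(g) = √g*(4 - 2*g)/6 (n(g) = ((4 - 2*g)*√g)/6 = (√g*(4 - 2*g))/6 = √g*(4 - 2*g)/6)
n(-10) + p(70, A(0)) = √(-10)*(2 - 1*(-10))/3 + 0 = (I*√10)*(2 + 10)/3 + 0 = (⅓)*(I*√10)*12 + 0 = 4*I*√10 + 0 = 4*I*√10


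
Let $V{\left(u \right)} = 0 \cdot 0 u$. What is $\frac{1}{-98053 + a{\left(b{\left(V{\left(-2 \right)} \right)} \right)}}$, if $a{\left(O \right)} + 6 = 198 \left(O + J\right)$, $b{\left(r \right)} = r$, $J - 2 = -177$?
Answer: $- \frac{1}{132709} \approx -7.5353 \cdot 10^{-6}$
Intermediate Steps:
$J = -175$ ($J = 2 - 177 = -175$)
$V{\left(u \right)} = 0$ ($V{\left(u \right)} = 0 u = 0$)
$a{\left(O \right)} = -34656 + 198 O$ ($a{\left(O \right)} = -6 + 198 \left(O - 175\right) = -6 + 198 \left(-175 + O\right) = -6 + \left(-34650 + 198 O\right) = -34656 + 198 O$)
$\frac{1}{-98053 + a{\left(b{\left(V{\left(-2 \right)} \right)} \right)}} = \frac{1}{-98053 + \left(-34656 + 198 \cdot 0\right)} = \frac{1}{-98053 + \left(-34656 + 0\right)} = \frac{1}{-98053 - 34656} = \frac{1}{-132709} = - \frac{1}{132709}$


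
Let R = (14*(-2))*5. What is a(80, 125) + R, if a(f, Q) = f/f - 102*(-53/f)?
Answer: -2857/40 ≈ -71.425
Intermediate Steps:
a(f, Q) = 1 + 5406/f (a(f, Q) = 1 - 102*(-53/f) = 1 - (-5406)/f = 1 + 5406/f)
R = -140 (R = -28*5 = -140)
a(80, 125) + R = (5406 + 80)/80 - 140 = (1/80)*5486 - 140 = 2743/40 - 140 = -2857/40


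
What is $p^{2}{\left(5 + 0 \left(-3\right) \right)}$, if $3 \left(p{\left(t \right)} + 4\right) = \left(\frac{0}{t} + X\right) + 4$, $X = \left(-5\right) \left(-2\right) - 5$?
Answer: $1$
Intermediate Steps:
$X = 5$ ($X = 10 - 5 = 5$)
$p{\left(t \right)} = -1$ ($p{\left(t \right)} = -4 + \frac{\left(\frac{0}{t} + 5\right) + 4}{3} = -4 + \frac{\left(0 + 5\right) + 4}{3} = -4 + \frac{5 + 4}{3} = -4 + \frac{1}{3} \cdot 9 = -4 + 3 = -1$)
$p^{2}{\left(5 + 0 \left(-3\right) \right)} = \left(-1\right)^{2} = 1$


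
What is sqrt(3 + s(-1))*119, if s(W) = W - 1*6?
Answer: 238*I ≈ 238.0*I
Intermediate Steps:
s(W) = -6 + W (s(W) = W - 6 = -6 + W)
sqrt(3 + s(-1))*119 = sqrt(3 + (-6 - 1))*119 = sqrt(3 - 7)*119 = sqrt(-4)*119 = (2*I)*119 = 238*I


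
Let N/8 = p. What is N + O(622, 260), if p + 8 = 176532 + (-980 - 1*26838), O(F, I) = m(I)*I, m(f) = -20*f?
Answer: -162352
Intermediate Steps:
O(F, I) = -20*I² (O(F, I) = (-20*I)*I = -20*I²)
p = 148706 (p = -8 + (176532 + (-980 - 1*26838)) = -8 + (176532 + (-980 - 26838)) = -8 + (176532 - 27818) = -8 + 148714 = 148706)
N = 1189648 (N = 8*148706 = 1189648)
N + O(622, 260) = 1189648 - 20*260² = 1189648 - 20*67600 = 1189648 - 1352000 = -162352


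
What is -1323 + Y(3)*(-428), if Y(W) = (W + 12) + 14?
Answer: -13735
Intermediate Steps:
Y(W) = 26 + W (Y(W) = (12 + W) + 14 = 26 + W)
-1323 + Y(3)*(-428) = -1323 + (26 + 3)*(-428) = -1323 + 29*(-428) = -1323 - 12412 = -13735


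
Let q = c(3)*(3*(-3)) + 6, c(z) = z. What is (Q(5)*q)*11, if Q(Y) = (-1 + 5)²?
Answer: -3696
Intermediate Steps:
Q(Y) = 16 (Q(Y) = 4² = 16)
q = -21 (q = 3*(3*(-3)) + 6 = 3*(-9) + 6 = -27 + 6 = -21)
(Q(5)*q)*11 = (16*(-21))*11 = -336*11 = -3696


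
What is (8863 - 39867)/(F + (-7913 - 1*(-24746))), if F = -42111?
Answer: 15502/12639 ≈ 1.2265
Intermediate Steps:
(8863 - 39867)/(F + (-7913 - 1*(-24746))) = (8863 - 39867)/(-42111 + (-7913 - 1*(-24746))) = -31004/(-42111 + (-7913 + 24746)) = -31004/(-42111 + 16833) = -31004/(-25278) = -31004*(-1/25278) = 15502/12639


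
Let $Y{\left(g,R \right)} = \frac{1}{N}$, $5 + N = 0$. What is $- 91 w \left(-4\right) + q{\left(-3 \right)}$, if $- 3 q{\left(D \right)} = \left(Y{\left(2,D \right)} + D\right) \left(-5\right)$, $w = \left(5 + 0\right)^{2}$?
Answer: $\frac{27284}{3} \approx 9094.7$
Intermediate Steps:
$N = -5$ ($N = -5 + 0 = -5$)
$Y{\left(g,R \right)} = - \frac{1}{5}$ ($Y{\left(g,R \right)} = \frac{1}{-5} = - \frac{1}{5}$)
$w = 25$ ($w = 5^{2} = 25$)
$q{\left(D \right)} = - \frac{1}{3} + \frac{5 D}{3}$ ($q{\left(D \right)} = - \frac{\left(- \frac{1}{5} + D\right) \left(-5\right)}{3} = - \frac{1 - 5 D}{3} = - \frac{1}{3} + \frac{5 D}{3}$)
$- 91 w \left(-4\right) + q{\left(-3 \right)} = - 91 \cdot 25 \left(-4\right) + \left(- \frac{1}{3} + \frac{5}{3} \left(-3\right)\right) = \left(-91\right) \left(-100\right) - \frac{16}{3} = 9100 - \frac{16}{3} = \frac{27284}{3}$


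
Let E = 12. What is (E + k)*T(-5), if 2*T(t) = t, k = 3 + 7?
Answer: -55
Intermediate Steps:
k = 10
T(t) = t/2
(E + k)*T(-5) = (12 + 10)*((½)*(-5)) = 22*(-5/2) = -55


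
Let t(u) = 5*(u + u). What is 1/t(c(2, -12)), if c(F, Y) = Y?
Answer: -1/120 ≈ -0.0083333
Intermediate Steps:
t(u) = 10*u (t(u) = 5*(2*u) = 10*u)
1/t(c(2, -12)) = 1/(10*(-12)) = 1/(-120) = -1/120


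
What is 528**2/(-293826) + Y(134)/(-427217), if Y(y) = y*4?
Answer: -19876459144/20921243707 ≈ -0.95006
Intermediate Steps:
Y(y) = 4*y
528**2/(-293826) + Y(134)/(-427217) = 528**2/(-293826) + (4*134)/(-427217) = 278784*(-1/293826) + 536*(-1/427217) = -46464/48971 - 536/427217 = -19876459144/20921243707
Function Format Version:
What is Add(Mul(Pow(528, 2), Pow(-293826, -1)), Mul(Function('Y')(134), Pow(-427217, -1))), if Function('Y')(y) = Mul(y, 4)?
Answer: Rational(-19876459144, 20921243707) ≈ -0.95006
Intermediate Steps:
Function('Y')(y) = Mul(4, y)
Add(Mul(Pow(528, 2), Pow(-293826, -1)), Mul(Function('Y')(134), Pow(-427217, -1))) = Add(Mul(Pow(528, 2), Pow(-293826, -1)), Mul(Mul(4, 134), Pow(-427217, -1))) = Add(Mul(278784, Rational(-1, 293826)), Mul(536, Rational(-1, 427217))) = Add(Rational(-46464, 48971), Rational(-536, 427217)) = Rational(-19876459144, 20921243707)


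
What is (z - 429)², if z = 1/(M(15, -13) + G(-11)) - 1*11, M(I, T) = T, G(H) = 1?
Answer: 27888961/144 ≈ 1.9367e+5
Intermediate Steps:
z = -133/12 (z = 1/(-13 + 1) - 1*11 = 1/(-12) - 11 = -1/12 - 11 = -133/12 ≈ -11.083)
(z - 429)² = (-133/12 - 429)² = (-5281/12)² = 27888961/144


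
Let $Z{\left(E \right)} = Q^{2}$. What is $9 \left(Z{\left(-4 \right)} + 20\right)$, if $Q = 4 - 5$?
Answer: $189$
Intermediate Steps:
$Q = -1$ ($Q = 4 - 5 = -1$)
$Z{\left(E \right)} = 1$ ($Z{\left(E \right)} = \left(-1\right)^{2} = 1$)
$9 \left(Z{\left(-4 \right)} + 20\right) = 9 \left(1 + 20\right) = 9 \cdot 21 = 189$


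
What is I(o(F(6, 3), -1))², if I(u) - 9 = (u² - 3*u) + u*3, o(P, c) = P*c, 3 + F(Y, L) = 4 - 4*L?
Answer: 16900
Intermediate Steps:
F(Y, L) = 1 - 4*L (F(Y, L) = -3 + (4 - 4*L) = 1 - 4*L)
I(u) = 9 + u² (I(u) = 9 + ((u² - 3*u) + u*3) = 9 + ((u² - 3*u) + 3*u) = 9 + u²)
I(o(F(6, 3), -1))² = (9 + ((1 - 4*3)*(-1))²)² = (9 + ((1 - 12)*(-1))²)² = (9 + (-11*(-1))²)² = (9 + 11²)² = (9 + 121)² = 130² = 16900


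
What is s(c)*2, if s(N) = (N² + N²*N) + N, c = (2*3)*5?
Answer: 55860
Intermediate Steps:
c = 30 (c = 6*5 = 30)
s(N) = N + N² + N³ (s(N) = (N² + N³) + N = N + N² + N³)
s(c)*2 = (30*(1 + 30 + 30²))*2 = (30*(1 + 30 + 900))*2 = (30*931)*2 = 27930*2 = 55860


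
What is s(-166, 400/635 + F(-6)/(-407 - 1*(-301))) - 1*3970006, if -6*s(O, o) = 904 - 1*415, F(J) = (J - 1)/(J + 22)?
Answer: -7940175/2 ≈ -3.9701e+6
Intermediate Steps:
F(J) = (-1 + J)/(22 + J)
s(O, o) = -163/2 (s(O, o) = -(904 - 1*415)/6 = -(904 - 415)/6 = -1/6*489 = -163/2)
s(-166, 400/635 + F(-6)/(-407 - 1*(-301))) - 1*3970006 = -163/2 - 1*3970006 = -163/2 - 3970006 = -7940175/2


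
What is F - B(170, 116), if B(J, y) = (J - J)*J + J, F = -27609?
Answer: -27779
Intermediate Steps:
B(J, y) = J (B(J, y) = 0*J + J = 0 + J = J)
F - B(170, 116) = -27609 - 1*170 = -27609 - 170 = -27779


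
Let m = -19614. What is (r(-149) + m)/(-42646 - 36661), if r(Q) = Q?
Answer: 19763/79307 ≈ 0.24920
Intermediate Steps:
(r(-149) + m)/(-42646 - 36661) = (-149 - 19614)/(-42646 - 36661) = -19763/(-79307) = -19763*(-1/79307) = 19763/79307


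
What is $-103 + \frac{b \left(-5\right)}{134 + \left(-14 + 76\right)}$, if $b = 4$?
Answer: $- \frac{5052}{49} \approx -103.1$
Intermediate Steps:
$-103 + \frac{b \left(-5\right)}{134 + \left(-14 + 76\right)} = -103 + \frac{4 \left(-5\right)}{134 + \left(-14 + 76\right)} = -103 + \frac{1}{134 + 62} \left(-20\right) = -103 + \frac{1}{196} \left(-20\right) = -103 - \frac{5}{49} = - \frac{5052}{49}$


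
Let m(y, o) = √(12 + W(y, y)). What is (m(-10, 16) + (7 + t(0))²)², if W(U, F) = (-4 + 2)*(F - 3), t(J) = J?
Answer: (49 + √38)² ≈ 3043.1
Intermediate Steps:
W(U, F) = 6 - 2*F (W(U, F) = -2*(-3 + F) = 6 - 2*F)
m(y, o) = √(18 - 2*y) (m(y, o) = √(12 + (6 - 2*y)) = √(18 - 2*y))
(m(-10, 16) + (7 + t(0))²)² = (√(18 - 2*(-10)) + (7 + 0)²)² = (√(18 + 20) + 7²)² = (√38 + 49)² = (49 + √38)²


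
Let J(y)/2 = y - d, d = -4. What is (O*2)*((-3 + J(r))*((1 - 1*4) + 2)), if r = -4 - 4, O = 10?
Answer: 220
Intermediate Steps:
r = -8
J(y) = 8 + 2*y (J(y) = 2*(y - 1*(-4)) = 2*(y + 4) = 2*(4 + y) = 8 + 2*y)
(O*2)*((-3 + J(r))*((1 - 1*4) + 2)) = (10*2)*((-3 + (8 + 2*(-8)))*((1 - 1*4) + 2)) = 20*((-3 + (8 - 16))*((1 - 4) + 2)) = 20*((-3 - 8)*(-3 + 2)) = 20*(-11*(-1)) = 20*11 = 220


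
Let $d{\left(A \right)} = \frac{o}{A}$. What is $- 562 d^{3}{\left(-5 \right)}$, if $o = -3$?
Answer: $- \frac{15174}{125} \approx -121.39$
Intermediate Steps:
$d{\left(A \right)} = - \frac{3}{A}$
$- 562 d^{3}{\left(-5 \right)} = - 562 \left(- \frac{3}{-5}\right)^{3} = - 562 \left(\left(-3\right) \left(- \frac{1}{5}\right)\right)^{3} = - 562 \left(\frac{3}{5}\right)^{3} = \left(-562\right) \frac{27}{125} = - \frac{15174}{125}$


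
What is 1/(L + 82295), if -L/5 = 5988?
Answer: 1/52355 ≈ 1.9100e-5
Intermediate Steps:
L = -29940 (L = -5*5988 = -29940)
1/(L + 82295) = 1/(-29940 + 82295) = 1/52355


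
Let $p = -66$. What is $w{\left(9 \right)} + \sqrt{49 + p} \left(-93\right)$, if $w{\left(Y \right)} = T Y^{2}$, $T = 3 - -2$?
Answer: $405 - 93 i \sqrt{17} \approx 405.0 - 383.45 i$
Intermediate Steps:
$T = 5$ ($T = 3 + 2 = 5$)
$w{\left(Y \right)} = 5 Y^{2}$
$w{\left(9 \right)} + \sqrt{49 + p} \left(-93\right) = 5 \cdot 9^{2} + \sqrt{49 - 66} \left(-93\right) = 5 \cdot 81 + \sqrt{-17} \left(-93\right) = 405 + i \sqrt{17} \left(-93\right) = 405 - 93 i \sqrt{17}$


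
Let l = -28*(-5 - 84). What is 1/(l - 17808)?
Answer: -1/15316 ≈ -6.5291e-5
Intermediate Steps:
l = 2492 (l = -28*(-89) = 2492)
1/(l - 17808) = 1/(2492 - 17808) = 1/(-15316) = -1/15316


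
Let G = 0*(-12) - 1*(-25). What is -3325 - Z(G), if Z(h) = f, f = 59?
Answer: -3384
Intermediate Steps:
G = 25 (G = 0 + 25 = 25)
Z(h) = 59
-3325 - Z(G) = -3325 - 1*59 = -3325 - 59 = -3384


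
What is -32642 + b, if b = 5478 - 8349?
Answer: -35513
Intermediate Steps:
b = -2871
-32642 + b = -32642 - 2871 = -35513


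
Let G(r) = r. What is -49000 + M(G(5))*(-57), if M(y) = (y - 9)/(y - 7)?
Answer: -49114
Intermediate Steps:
M(y) = (-9 + y)/(-7 + y)
-49000 + M(G(5))*(-57) = -49000 + ((-9 + 5)/(-7 + 5))*(-57) = -49000 + (-4/(-2))*(-57) = -49000 - ½*(-4)*(-57) = -49000 + 2*(-57) = -49000 - 114 = -49114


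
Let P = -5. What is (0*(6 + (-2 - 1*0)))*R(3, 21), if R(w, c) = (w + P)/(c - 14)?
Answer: 0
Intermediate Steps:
R(w, c) = (-5 + w)/(-14 + c) (R(w, c) = (w - 5)/(c - 14) = (-5 + w)/(-14 + c))
(0*(6 + (-2 - 1*0)))*R(3, 21) = (0*(6 + (-2 - 1*0)))*((-5 + 3)/(-14 + 21)) = (0*(6 + (-2 + 0)))*(-2/7) = (0*(6 - 2))*((⅐)*(-2)) = (0*4)*(-2/7) = 0*(-2/7) = 0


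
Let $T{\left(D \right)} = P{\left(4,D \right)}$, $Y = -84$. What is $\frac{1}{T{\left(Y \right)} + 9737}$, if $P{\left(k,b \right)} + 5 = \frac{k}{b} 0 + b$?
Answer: $\frac{1}{9648} \approx 0.00010365$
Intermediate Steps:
$P{\left(k,b \right)} = -5 + b$ ($P{\left(k,b \right)} = -5 + \left(\frac{k}{b} 0 + b\right) = -5 + \left(0 + b\right) = -5 + b$)
$T{\left(D \right)} = -5 + D$
$\frac{1}{T{\left(Y \right)} + 9737} = \frac{1}{\left(-5 - 84\right) + 9737} = \frac{1}{-89 + 9737} = \frac{1}{9648}$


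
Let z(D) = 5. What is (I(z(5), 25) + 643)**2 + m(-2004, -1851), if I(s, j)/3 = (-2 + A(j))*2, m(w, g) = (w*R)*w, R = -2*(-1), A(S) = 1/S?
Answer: 5269059961/625 ≈ 8.4305e+6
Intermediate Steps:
R = 2
m(w, g) = 2*w**2 (m(w, g) = (w*2)*w = (2*w)*w = 2*w**2)
I(s, j) = -12 + 6/j (I(s, j) = 3*((-2 + 1/j)*2) = 3*(-4 + 2/j) = -12 + 6/j)
(I(z(5), 25) + 643)**2 + m(-2004, -1851) = ((-12 + 6/25) + 643)**2 + 2*(-2004)**2 = ((-12 + 6*(1/25)) + 643)**2 + 2*4016016 = ((-12 + 6/25) + 643)**2 + 8032032 = (-294/25 + 643)**2 + 8032032 = (15781/25)**2 + 8032032 = 249039961/625 + 8032032 = 5269059961/625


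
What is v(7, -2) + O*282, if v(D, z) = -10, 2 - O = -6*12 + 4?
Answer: 19730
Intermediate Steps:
O = 70 (O = 2 - (-6*12 + 4) = 2 - (-72 + 4) = 2 - 1*(-68) = 2 + 68 = 70)
v(7, -2) + O*282 = -10 + 70*282 = -10 + 19740 = 19730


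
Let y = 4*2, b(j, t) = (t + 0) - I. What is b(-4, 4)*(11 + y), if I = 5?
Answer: -19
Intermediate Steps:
b(j, t) = -5 + t (b(j, t) = (t + 0) - 1*5 = t - 5 = -5 + t)
y = 8
b(-4, 4)*(11 + y) = (-5 + 4)*(11 + 8) = -1*19 = -19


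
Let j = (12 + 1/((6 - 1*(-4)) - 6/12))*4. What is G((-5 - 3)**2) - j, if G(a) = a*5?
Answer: 5160/19 ≈ 271.58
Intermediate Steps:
G(a) = 5*a
j = 920/19 (j = (12 + 1/((6 + 4) - 6*1/12))*4 = (12 + 1/(10 - 1/2))*4 = (12 + 1/(19/2))*4 = (12 + 2/19)*4 = (230/19)*4 = 920/19 ≈ 48.421)
G((-5 - 3)**2) - j = 5*(-5 - 3)**2 - 1*920/19 = 5*(-8)**2 - 920/19 = 5*64 - 920/19 = 320 - 920/19 = 5160/19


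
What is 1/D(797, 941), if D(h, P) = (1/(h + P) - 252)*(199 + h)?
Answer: -869/218111550 ≈ -3.9842e-6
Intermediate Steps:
D(h, P) = (-252 + 1/(P + h))*(199 + h) (D(h, P) = (1/(P + h) - 252)*(199 + h) = (-252 + 1/(P + h))*(199 + h))
1/D(797, 941) = 1/((199 - 50148*941 - 50147*797 - 252*797**2 - 252*941*797)/(941 + 797)) = 1/((199 - 47189268 - 39967159 - 252*635209 - 188994204)/1738) = 1/((199 - 47189268 - 39967159 - 160072668 - 188994204)/1738) = 1/((1/1738)*(-436223100)) = 1/(-218111550/869) = -869/218111550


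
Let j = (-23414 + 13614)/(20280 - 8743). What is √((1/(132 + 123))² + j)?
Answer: I*√7351762462631/2941935 ≈ 0.92164*I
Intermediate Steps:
j = -9800/11537 ≈ -0.84944
√((1/(132 + 123))² + j) = √((1/(132 + 123))² - 9800/11537) = √((1/255)² - 9800/11537) = √(1/65025 - 9800/11537) = √(-637233463/750193425) = I*√7351762462631/2941935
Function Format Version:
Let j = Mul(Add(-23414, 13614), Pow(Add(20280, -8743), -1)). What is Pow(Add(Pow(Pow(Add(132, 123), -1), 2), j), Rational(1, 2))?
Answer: Mul(Rational(1, 2941935), I, Pow(7351762462631, Rational(1, 2))) ≈ Mul(0.92164, I)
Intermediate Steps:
j = Rational(-9800, 11537) (j = Mul(-9800, Pow(11537, -1)) = Mul(-9800, Rational(1, 11537)) = Rational(-9800, 11537) ≈ -0.84944)
Pow(Add(Pow(Pow(Add(132, 123), -1), 2), j), Rational(1, 2)) = Pow(Add(Pow(Pow(Add(132, 123), -1), 2), Rational(-9800, 11537)), Rational(1, 2)) = Pow(Add(Pow(Pow(255, -1), 2), Rational(-9800, 11537)), Rational(1, 2)) = Pow(Add(Pow(Rational(1, 255), 2), Rational(-9800, 11537)), Rational(1, 2)) = Pow(Add(Rational(1, 65025), Rational(-9800, 11537)), Rational(1, 2)) = Pow(Rational(-637233463, 750193425), Rational(1, 2)) = Mul(Rational(1, 2941935), I, Pow(7351762462631, Rational(1, 2)))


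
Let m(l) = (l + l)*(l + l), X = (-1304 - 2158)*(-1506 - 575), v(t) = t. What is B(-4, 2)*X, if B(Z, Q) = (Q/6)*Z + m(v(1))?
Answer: 19211792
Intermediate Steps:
X = 7204422 (X = -3462*(-2081) = 7204422)
m(l) = 4*l**2 (m(l) = (2*l)*(2*l) = 4*l**2)
B(Z, Q) = 4 + Q*Z/6 (B(Z, Q) = (Q/6)*Z + 4*1**2 = (Q*(1/6))*Z + 4*1 = (Q/6)*Z + 4 = Q*Z/6 + 4 = 4 + Q*Z/6)
B(-4, 2)*X = (4 + (1/6)*2*(-4))*7204422 = (4 - 4/3)*7204422 = (8/3)*7204422 = 19211792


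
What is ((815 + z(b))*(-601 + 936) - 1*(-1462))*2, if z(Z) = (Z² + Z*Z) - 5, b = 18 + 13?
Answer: 1833364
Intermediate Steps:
b = 31
z(Z) = -5 + 2*Z² (z(Z) = (Z² + Z²) - 5 = 2*Z² - 5 = -5 + 2*Z²)
((815 + z(b))*(-601 + 936) - 1*(-1462))*2 = ((815 + (-5 + 2*31²))*(-601 + 936) - 1*(-1462))*2 = ((815 + (-5 + 2*961))*335 + 1462)*2 = ((815 + (-5 + 1922))*335 + 1462)*2 = ((815 + 1917)*335 + 1462)*2 = (2732*335 + 1462)*2 = (915220 + 1462)*2 = 916682*2 = 1833364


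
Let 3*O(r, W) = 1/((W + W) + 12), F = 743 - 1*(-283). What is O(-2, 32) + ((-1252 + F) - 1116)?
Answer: -305975/228 ≈ -1342.0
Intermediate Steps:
F = 1026 (F = 743 + 283 = 1026)
O(r, W) = 1/(3*(12 + 2*W)) (O(r, W) = 1/(3*((W + W) + 12)) = 1/(3*(2*W + 12)) = 1/(3*(12 + 2*W)))
O(-2, 32) + ((-1252 + F) - 1116) = 1/(6*(6 + 32)) + ((-1252 + 1026) - 1116) = (1/6)/38 + (-226 - 1116) = (1/6)*(1/38) - 1342 = 1/228 - 1342 = -305975/228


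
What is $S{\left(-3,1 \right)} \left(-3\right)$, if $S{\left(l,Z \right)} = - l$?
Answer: $-9$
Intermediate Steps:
$S{\left(-3,1 \right)} \left(-3\right) = \left(-1\right) \left(-3\right) \left(-3\right) = 3 \left(-3\right) = -9$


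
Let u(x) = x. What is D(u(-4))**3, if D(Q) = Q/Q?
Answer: 1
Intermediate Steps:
D(Q) = 1
D(u(-4))**3 = 1**3 = 1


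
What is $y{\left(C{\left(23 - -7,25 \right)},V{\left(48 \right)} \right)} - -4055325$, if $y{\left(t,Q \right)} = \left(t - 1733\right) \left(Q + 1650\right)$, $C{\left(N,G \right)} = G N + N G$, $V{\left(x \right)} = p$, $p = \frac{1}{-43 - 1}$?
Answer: $\frac{161518733}{44} \approx 3.6709 \cdot 10^{6}$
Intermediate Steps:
$p = - \frac{1}{44}$ ($p = \frac{1}{-44} = - \frac{1}{44} \approx -0.022727$)
$V{\left(x \right)} = - \frac{1}{44}$
$C{\left(N,G \right)} = 2 G N$ ($C{\left(N,G \right)} = G N + G N = 2 G N$)
$y{\left(t,Q \right)} = \left(-1733 + t\right) \left(1650 + Q\right)$
$y{\left(C{\left(23 - -7,25 \right)},V{\left(48 \right)} \right)} - -4055325 = \left(-2859450 - - \frac{1733}{44} + 1650 \cdot 2 \cdot 25 \left(23 - -7\right) - \frac{2 \cdot 25 \left(23 - -7\right)}{44}\right) - -4055325 = \left(-2859450 + \frac{1733}{44} + 1650 \cdot 2 \cdot 25 \left(23 + 7\right) - \frac{2 \cdot 25 \left(23 + 7\right)}{44}\right) + 4055325 = \left(-2859450 + \frac{1733}{44} + 1650 \cdot 2 \cdot 25 \cdot 30 - \frac{2 \cdot 25 \cdot 30}{44}\right) + 4055325 = \left(-2859450 + \frac{1733}{44} + 1650 \cdot 1500 - \frac{375}{11}\right) + 4055325 = \left(-2859450 + \frac{1733}{44} + 2475000 - \frac{375}{11}\right) + 4055325 = - \frac{16915567}{44} + 4055325 = \frac{161518733}{44}$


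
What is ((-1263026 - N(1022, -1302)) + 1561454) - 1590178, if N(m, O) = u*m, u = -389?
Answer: -894192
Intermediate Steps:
N(m, O) = -389*m
((-1263026 - N(1022, -1302)) + 1561454) - 1590178 = ((-1263026 - (-389)*1022) + 1561454) - 1590178 = ((-1263026 - 1*(-397558)) + 1561454) - 1590178 = ((-1263026 + 397558) + 1561454) - 1590178 = (-865468 + 1561454) - 1590178 = 695986 - 1590178 = -894192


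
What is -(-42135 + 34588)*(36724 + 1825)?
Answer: 290929303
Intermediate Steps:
-(-42135 + 34588)*(36724 + 1825) = -(-7547)*38549 = -1*(-290929303) = 290929303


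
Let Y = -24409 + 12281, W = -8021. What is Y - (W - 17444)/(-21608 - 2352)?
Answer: -58122469/4792 ≈ -12129.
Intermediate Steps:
Y = -12128
Y - (W - 17444)/(-21608 - 2352) = -12128 - (-8021 - 17444)/(-21608 - 2352) = -12128 - (-25465)/(-23960) = -12128 - (-25465)*(-1)/23960 = -12128 - 1*5093/4792 = -12128 - 5093/4792 = -58122469/4792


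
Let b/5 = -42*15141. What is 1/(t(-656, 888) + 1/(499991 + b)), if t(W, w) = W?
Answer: -2679619/1757830065 ≈ -0.0015244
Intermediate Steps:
b = -3179610 (b = 5*(-42*15141) = 5*(-635922) = -3179610)
1/(t(-656, 888) + 1/(499991 + b)) = 1/(-656 + 1/(499991 - 3179610)) = 1/(-656 + 1/(-2679619)) = 1/(-656 - 1/2679619) = 1/(-1757830065/2679619) = -2679619/1757830065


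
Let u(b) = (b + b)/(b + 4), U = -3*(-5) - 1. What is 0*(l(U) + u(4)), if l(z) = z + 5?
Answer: 0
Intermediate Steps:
U = 14 (U = 15 - 1 = 14)
u(b) = 2*b/(4 + b) (u(b) = (2*b)/(4 + b) = 2*b/(4 + b))
l(z) = 5 + z
0*(l(U) + u(4)) = 0*((5 + 14) + 2*4/(4 + 4)) = 0*(19 + 2*4/8) = 0*(19 + 2*4*(⅛)) = 0*(19 + 1) = 0*20 = 0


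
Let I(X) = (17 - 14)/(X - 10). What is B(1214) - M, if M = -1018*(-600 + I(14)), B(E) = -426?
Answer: -1220925/2 ≈ -6.1046e+5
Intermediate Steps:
I(X) = 3/(-10 + X)
M = 1220073/2 (M = -1018*(-600 + 3/(-10 + 14)) = -1018*(-600 + 3/4) = -1018*(-600 + 3*(¼)) = -1018*(-600 + ¾) = -1018*(-2397/4) = 1220073/2 ≈ 6.1004e+5)
B(1214) - M = -426 - 1*1220073/2 = -426 - 1220073/2 = -1220925/2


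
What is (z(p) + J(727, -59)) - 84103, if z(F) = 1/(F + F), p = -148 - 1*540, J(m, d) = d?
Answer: -115806913/1376 ≈ -84162.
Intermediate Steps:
p = -688 (p = -148 - 540 = -688)
z(F) = 1/(2*F)
(z(p) + J(727, -59)) - 84103 = ((1/2)/(-688) - 59) - 84103 = ((1/2)*(-1/688) - 59) - 84103 = (-1/1376 - 59) - 84103 = -81185/1376 - 84103 = -115806913/1376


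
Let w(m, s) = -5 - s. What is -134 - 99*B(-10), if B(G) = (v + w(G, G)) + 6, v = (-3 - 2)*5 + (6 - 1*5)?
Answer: 1153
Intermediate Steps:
v = -24 (v = -5*5 + (6 - 5) = -25 + 1 = -24)
B(G) = -23 - G (B(G) = (-24 + (-5 - G)) + 6 = (-29 - G) + 6 = -23 - G)
-134 - 99*B(-10) = -134 - 99*(-23 - 1*(-10)) = -134 - 99*(-23 + 10) = -134 - 99*(-13) = -134 + 1287 = 1153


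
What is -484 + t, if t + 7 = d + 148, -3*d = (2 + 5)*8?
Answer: -1085/3 ≈ -361.67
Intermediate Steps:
d = -56/3 (d = -(2 + 5)*8/3 = -7*8/3 = -⅓*56 = -56/3 ≈ -18.667)
t = 367/3 (t = -7 + (-56/3 + 148) = -7 + 388/3 = 367/3 ≈ 122.33)
-484 + t = -484 + 367/3 = -1085/3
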